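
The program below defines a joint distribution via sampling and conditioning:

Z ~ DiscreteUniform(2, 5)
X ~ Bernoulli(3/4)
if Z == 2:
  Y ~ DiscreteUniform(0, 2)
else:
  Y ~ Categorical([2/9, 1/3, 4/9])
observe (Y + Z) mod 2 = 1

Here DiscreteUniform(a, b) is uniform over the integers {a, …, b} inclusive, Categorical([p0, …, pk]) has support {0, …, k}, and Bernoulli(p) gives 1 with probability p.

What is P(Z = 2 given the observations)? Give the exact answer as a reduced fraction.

P(Z = 2 | obs) = 1/6

Enumerate traces; 12 have nonzero weight after conditioning:
  (Z=2, X=0, Y=1) weight 1/48
  (Z=2, X=1, Y=1) weight 1/16
  (Z=3, X=0, Y=0) weight 1/72
  (Z=3, X=0, Y=2) weight 1/36
  (Z=3, X=1, Y=0) weight 1/24
  (Z=3, X=1, Y=2) weight 1/12
  (Z=4, X=0, Y=1) weight 1/48
  (Z=4, X=1, Y=1) weight 1/16
  (Z=5, X=0, Y=0) weight 1/72
  … 3 more
Group by Z:
  weight(Z=2) = 1/12
  weight(Z=3) = 1/6
  weight(Z=4) = 1/12
  weight(Z=5) = 1/6
Total weight = 1/12 + 1/6 + 1/12 + 1/6 = 1/2
P(Z=2 | obs) = 1/12 / 1/2 = 1/6
P(Z=3 | obs) = 1/6 / 1/2 = 1/3
P(Z=4 | obs) = 1/12 / 1/2 = 1/6
P(Z=5 | obs) = 1/6 / 1/2 = 1/3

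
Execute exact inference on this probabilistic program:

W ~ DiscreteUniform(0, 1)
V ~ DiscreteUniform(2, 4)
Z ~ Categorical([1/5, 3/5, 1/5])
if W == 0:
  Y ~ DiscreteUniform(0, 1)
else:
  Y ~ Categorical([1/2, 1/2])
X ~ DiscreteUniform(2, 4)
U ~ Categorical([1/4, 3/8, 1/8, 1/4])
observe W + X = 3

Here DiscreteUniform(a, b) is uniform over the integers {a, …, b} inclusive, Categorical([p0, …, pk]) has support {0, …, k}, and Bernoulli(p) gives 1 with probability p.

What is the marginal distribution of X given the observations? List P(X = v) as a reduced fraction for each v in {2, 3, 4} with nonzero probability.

P(X=2) = 1/2, P(X=3) = 1/2

Enumerate traces; 144 have nonzero weight after conditioning:
  (W=0, V=2, Z=0, Y=0, X=3, U=0) weight 1/720
  (W=0, V=2, Z=0, Y=0, X=3, U=1) weight 1/480
  (W=0, V=2, Z=0, Y=0, X=3, U=2) weight 1/1440
  (W=0, V=2, Z=0, Y=0, X=3, U=3) weight 1/720
  (W=0, V=2, Z=0, Y=1, X=3, U=0) weight 1/720
  (W=0, V=2, Z=0, Y=1, X=3, U=1) weight 1/480
  (W=0, V=2, Z=0, Y=1, X=3, U=2) weight 1/1440
  (W=0, V=2, Z=0, Y=1, X=3, U=3) weight 1/720
  (W=1, V=2, Z=0, Y=0, X=2, U=0) weight 1/720
  … 135 more
Group by X:
  weight(X=2) = 1/6
  weight(X=3) = 1/6
Total weight = 1/6 + 1/6 = 1/3
P(X=2 | obs) = 1/6 / 1/3 = 1/2
P(X=3 | obs) = 1/6 / 1/3 = 1/2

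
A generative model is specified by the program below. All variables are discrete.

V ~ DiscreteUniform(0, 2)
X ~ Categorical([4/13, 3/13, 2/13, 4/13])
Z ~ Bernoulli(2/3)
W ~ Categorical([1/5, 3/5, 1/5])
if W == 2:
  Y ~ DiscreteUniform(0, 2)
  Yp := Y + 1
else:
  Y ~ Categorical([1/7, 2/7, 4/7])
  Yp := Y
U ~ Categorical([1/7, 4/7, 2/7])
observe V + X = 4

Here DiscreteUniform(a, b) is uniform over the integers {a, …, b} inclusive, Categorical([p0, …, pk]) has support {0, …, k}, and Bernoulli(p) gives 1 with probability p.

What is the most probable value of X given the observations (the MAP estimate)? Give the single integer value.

Enumerate traces; 108 have nonzero weight after conditioning:
  (V=1, X=3, Z=0, W=0, Y=0, U=0) weight 4/28665
  (V=1, X=3, Z=0, W=0, Y=0, U=1) weight 16/28665
  (V=1, X=3, Z=0, W=0, Y=0, U=2) weight 8/28665
  (V=1, X=3, Z=0, W=0, Y=1, U=0) weight 8/28665
  (V=1, X=3, Z=0, W=0, Y=1, U=1) weight 32/28665
  (V=1, X=3, Z=0, W=0, Y=1, U=2) weight 16/28665
  (V=1, X=3, Z=0, W=0, Y=2, U=0) weight 16/28665
  (V=1, X=3, Z=0, W=0, Y=2, U=1) weight 64/28665
  (V=2, X=2, Z=0, W=0, Y=0, U=0) weight 2/28665
  … 99 more
Group by X:
  weight(X=2) = 2/39
  weight(X=3) = 4/39
Total weight = 2/39 + 4/39 = 2/13
P(X=2 | obs) = 2/39 / 2/13 = 1/3
P(X=3 | obs) = 4/39 / 2/13 = 2/3
argmax = 3

argmax_v P(X = v | obs) = 3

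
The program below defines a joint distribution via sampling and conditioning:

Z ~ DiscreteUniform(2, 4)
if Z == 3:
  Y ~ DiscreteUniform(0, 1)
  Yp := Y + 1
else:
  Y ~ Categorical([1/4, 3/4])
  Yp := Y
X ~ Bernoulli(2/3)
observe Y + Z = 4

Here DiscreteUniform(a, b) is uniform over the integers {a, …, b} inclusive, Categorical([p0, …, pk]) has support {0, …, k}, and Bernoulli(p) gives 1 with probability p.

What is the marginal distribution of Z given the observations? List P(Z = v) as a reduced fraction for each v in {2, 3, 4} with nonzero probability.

P(Z=3) = 2/3, P(Z=4) = 1/3

Enumerate traces; 4 have nonzero weight after conditioning:
  (Z=3, Y=1, X=0) weight 1/18
  (Z=3, Y=1, X=1) weight 1/9
  (Z=4, Y=0, X=0) weight 1/36
  (Z=4, Y=0, X=1) weight 1/18
Group by Z:
  weight(Z=3) = 1/6
  weight(Z=4) = 1/12
Total weight = 1/6 + 1/12 = 1/4
P(Z=3 | obs) = 1/6 / 1/4 = 2/3
P(Z=4 | obs) = 1/12 / 1/4 = 1/3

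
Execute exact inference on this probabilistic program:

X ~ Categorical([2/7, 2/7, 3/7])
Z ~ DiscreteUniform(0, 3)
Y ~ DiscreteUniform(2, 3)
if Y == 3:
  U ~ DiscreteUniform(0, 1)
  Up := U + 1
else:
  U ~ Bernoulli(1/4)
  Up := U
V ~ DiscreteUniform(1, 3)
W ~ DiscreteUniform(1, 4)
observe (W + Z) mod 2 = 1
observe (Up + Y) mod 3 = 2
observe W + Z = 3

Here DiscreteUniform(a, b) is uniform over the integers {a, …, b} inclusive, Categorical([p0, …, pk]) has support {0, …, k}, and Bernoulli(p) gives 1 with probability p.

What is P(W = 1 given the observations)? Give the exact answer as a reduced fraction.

P(W = 1 | obs) = 1/3

Enumerate traces; 54 have nonzero weight after conditioning:
  (X=0, Z=0, Y=2, U=0, V=1, W=3) weight 1/448
  (X=0, Z=0, Y=2, U=0, V=2, W=3) weight 1/448
  (X=0, Z=0, Y=2, U=0, V=3, W=3) weight 1/448
  (X=0, Z=0, Y=3, U=1, V=1, W=3) weight 1/672
  (X=0, Z=0, Y=3, U=1, V=2, W=3) weight 1/672
  (X=0, Z=0, Y=3, U=1, V=3, W=3) weight 1/672
  (X=0, Z=1, Y=2, U=0, V=1, W=2) weight 1/448
  (X=0, Z=1, Y=2, U=0, V=2, W=2) weight 1/448
  (X=0, Z=2, Y=2, U=0, V=1, W=1) weight 1/448
  … 45 more
Group by W:
  weight(W=1) = 5/128
  weight(W=2) = 5/128
  weight(W=3) = 5/128
Total weight = 5/128 + 5/128 + 5/128 = 15/128
P(W=1 | obs) = 5/128 / 15/128 = 1/3
P(W=2 | obs) = 5/128 / 15/128 = 1/3
P(W=3 | obs) = 5/128 / 15/128 = 1/3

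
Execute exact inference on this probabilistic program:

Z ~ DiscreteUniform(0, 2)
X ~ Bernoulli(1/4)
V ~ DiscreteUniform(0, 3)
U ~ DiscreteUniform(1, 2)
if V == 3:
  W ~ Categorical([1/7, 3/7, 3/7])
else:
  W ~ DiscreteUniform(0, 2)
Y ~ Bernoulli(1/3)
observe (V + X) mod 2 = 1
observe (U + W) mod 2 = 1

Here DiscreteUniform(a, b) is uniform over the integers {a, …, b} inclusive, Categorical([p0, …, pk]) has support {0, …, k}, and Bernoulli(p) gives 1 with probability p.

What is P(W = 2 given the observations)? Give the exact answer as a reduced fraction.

P(W = 2 | obs) = 31/84

Enumerate traces; 72 have nonzero weight after conditioning:
  (Z=0, X=0, V=1, U=1, W=0, Y=0) weight 1/144
  (Z=0, X=0, V=1, U=1, W=0, Y=1) weight 1/288
  (Z=0, X=0, V=1, U=1, W=2, Y=0) weight 1/144
  (Z=0, X=0, V=1, U=1, W=2, Y=1) weight 1/288
  (Z=0, X=0, V=1, U=2, W=1, Y=0) weight 1/144
  (Z=0, X=0, V=1, U=2, W=1, Y=1) weight 1/288
  (Z=0, X=0, V=3, U=1, W=0, Y=0) weight 1/336
  (Z=0, X=0, V=3, U=1, W=0, Y=1) weight 1/672
  … 64 more
Group by W:
  weight(W=0) = 11/168
  weight(W=1) = 31/336
  weight(W=2) = 31/336
Total weight = 11/168 + 31/336 + 31/336 = 1/4
P(W=0 | obs) = 11/168 / 1/4 = 11/42
P(W=1 | obs) = 31/336 / 1/4 = 31/84
P(W=2 | obs) = 31/336 / 1/4 = 31/84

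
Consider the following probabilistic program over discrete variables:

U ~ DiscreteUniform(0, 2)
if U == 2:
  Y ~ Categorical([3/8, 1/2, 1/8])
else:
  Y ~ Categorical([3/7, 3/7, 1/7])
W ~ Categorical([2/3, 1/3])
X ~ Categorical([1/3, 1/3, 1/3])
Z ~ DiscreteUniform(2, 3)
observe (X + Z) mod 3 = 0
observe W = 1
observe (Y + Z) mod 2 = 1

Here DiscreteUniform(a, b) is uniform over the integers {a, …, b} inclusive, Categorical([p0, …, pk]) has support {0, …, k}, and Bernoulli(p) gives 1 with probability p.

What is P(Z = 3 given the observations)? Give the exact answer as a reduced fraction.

Enumerate traces; 9 have nonzero weight after conditioning:
  (U=0, Y=0, W=1, X=0, Z=3) weight 1/126
  (U=0, Y=1, W=1, X=1, Z=2) weight 1/126
  (U=0, Y=2, W=1, X=0, Z=3) weight 1/378
  (U=1, Y=0, W=1, X=0, Z=3) weight 1/126
  (U=1, Y=1, W=1, X=1, Z=2) weight 1/126
  (U=1, Y=2, W=1, X=0, Z=3) weight 1/378
  (U=2, Y=0, W=1, X=0, Z=3) weight 1/144
  (U=2, Y=1, W=1, X=1, Z=2) weight 1/108
  … 1 more
Group by Z:
  weight(Z=2) = 19/756
  weight(Z=3) = 23/756
Total weight = 19/756 + 23/756 = 1/18
P(Z=2 | obs) = 19/756 / 1/18 = 19/42
P(Z=3 | obs) = 23/756 / 1/18 = 23/42

P(Z = 3 | obs) = 23/42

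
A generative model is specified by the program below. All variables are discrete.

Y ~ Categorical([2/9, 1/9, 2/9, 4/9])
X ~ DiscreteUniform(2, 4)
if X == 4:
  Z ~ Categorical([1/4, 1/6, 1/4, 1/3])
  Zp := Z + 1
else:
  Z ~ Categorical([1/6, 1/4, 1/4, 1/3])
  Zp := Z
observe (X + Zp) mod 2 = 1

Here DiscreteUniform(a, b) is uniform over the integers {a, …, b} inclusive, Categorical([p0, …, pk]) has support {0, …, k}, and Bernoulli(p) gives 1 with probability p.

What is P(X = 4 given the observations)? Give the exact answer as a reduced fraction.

Enumerate traces; 24 have nonzero weight after conditioning:
  (Y=0, X=2, Z=1) weight 1/54
  (Y=0, X=2, Z=3) weight 2/81
  (Y=0, X=3, Z=0) weight 1/81
  (Y=0, X=3, Z=2) weight 1/54
  (Y=0, X=4, Z=0) weight 1/54
  (Y=0, X=4, Z=2) weight 1/54
  (Y=1, X=2, Z=1) weight 1/108
  (Y=1, X=2, Z=3) weight 1/81
  … 16 more
Group by X:
  weight(X=2) = 7/36
  weight(X=3) = 5/36
  weight(X=4) = 1/6
Total weight = 7/36 + 5/36 + 1/6 = 1/2
P(X=2 | obs) = 7/36 / 1/2 = 7/18
P(X=3 | obs) = 5/36 / 1/2 = 5/18
P(X=4 | obs) = 1/6 / 1/2 = 1/3

P(X = 4 | obs) = 1/3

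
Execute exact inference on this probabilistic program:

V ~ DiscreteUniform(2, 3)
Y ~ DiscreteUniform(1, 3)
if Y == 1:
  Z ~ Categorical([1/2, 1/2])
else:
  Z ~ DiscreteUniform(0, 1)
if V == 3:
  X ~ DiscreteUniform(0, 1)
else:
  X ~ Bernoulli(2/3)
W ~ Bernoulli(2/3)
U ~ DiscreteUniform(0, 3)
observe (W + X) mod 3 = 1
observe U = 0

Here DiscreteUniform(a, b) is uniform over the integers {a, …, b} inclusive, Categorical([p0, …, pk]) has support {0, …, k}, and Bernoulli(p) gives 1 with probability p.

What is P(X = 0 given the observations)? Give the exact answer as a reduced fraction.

Enumerate traces; 24 have nonzero weight after conditioning:
  (V=2, Y=1, Z=0, X=0, W=1, U=0) weight 1/216
  (V=2, Y=1, Z=0, X=1, W=0, U=0) weight 1/216
  (V=2, Y=1, Z=1, X=0, W=1, U=0) weight 1/216
  (V=2, Y=1, Z=1, X=1, W=0, U=0) weight 1/216
  (V=2, Y=2, Z=0, X=0, W=1, U=0) weight 1/216
  (V=2, Y=2, Z=0, X=1, W=0, U=0) weight 1/216
  (V=2, Y=2, Z=1, X=0, W=1, U=0) weight 1/216
  (V=2, Y=2, Z=1, X=1, W=0, U=0) weight 1/216
  … 16 more
Group by X:
  weight(X=0) = 5/72
  weight(X=1) = 7/144
Total weight = 5/72 + 7/144 = 17/144
P(X=0 | obs) = 5/72 / 17/144 = 10/17
P(X=1 | obs) = 7/144 / 17/144 = 7/17

P(X = 0 | obs) = 10/17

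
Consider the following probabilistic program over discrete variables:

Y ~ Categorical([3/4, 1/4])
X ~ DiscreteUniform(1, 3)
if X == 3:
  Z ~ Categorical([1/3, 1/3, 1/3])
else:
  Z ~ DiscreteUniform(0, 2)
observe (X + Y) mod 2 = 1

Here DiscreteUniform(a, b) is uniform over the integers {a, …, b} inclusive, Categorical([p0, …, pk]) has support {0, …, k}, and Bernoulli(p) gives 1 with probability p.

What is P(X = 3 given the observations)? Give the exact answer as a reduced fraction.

Enumerate traces; 9 have nonzero weight after conditioning:
  (Y=0, X=1, Z=0) weight 1/12
  (Y=0, X=1, Z=1) weight 1/12
  (Y=0, X=1, Z=2) weight 1/12
  (Y=0, X=3, Z=0) weight 1/12
  (Y=0, X=3, Z=1) weight 1/12
  (Y=0, X=3, Z=2) weight 1/12
  (Y=1, X=2, Z=0) weight 1/36
  (Y=1, X=2, Z=1) weight 1/36
  … 1 more
Group by X:
  weight(X=1) = 1/4
  weight(X=2) = 1/12
  weight(X=3) = 1/4
Total weight = 1/4 + 1/12 + 1/4 = 7/12
P(X=1 | obs) = 1/4 / 7/12 = 3/7
P(X=2 | obs) = 1/12 / 7/12 = 1/7
P(X=3 | obs) = 1/4 / 7/12 = 3/7

P(X = 3 | obs) = 3/7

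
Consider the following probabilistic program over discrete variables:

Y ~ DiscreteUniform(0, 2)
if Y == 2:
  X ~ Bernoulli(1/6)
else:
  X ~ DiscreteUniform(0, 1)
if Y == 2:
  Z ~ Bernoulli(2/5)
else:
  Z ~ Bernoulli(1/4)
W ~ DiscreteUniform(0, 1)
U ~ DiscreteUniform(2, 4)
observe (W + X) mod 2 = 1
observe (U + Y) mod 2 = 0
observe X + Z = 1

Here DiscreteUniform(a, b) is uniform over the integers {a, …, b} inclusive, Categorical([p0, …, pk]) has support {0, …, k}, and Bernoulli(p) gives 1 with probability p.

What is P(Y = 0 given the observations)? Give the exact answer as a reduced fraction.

Enumerate traces; 10 have nonzero weight after conditioning:
  (Y=0, X=0, Z=1, W=1, U=2) weight 1/144
  (Y=0, X=0, Z=1, W=1, U=4) weight 1/144
  (Y=0, X=1, Z=0, W=0, U=2) weight 1/48
  (Y=0, X=1, Z=0, W=0, U=4) weight 1/48
  (Y=1, X=0, Z=1, W=1, U=3) weight 1/144
  (Y=1, X=1, Z=0, W=0, U=3) weight 1/48
  (Y=2, X=0, Z=1, W=1, U=2) weight 1/54
  (Y=2, X=0, Z=1, W=1, U=4) weight 1/54
  … 2 more
Group by Y:
  weight(Y=0) = 1/18
  weight(Y=1) = 1/36
  weight(Y=2) = 13/270
Total weight = 1/18 + 1/36 + 13/270 = 71/540
P(Y=0 | obs) = 1/18 / 71/540 = 30/71
P(Y=1 | obs) = 1/36 / 71/540 = 15/71
P(Y=2 | obs) = 13/270 / 71/540 = 26/71

P(Y = 0 | obs) = 30/71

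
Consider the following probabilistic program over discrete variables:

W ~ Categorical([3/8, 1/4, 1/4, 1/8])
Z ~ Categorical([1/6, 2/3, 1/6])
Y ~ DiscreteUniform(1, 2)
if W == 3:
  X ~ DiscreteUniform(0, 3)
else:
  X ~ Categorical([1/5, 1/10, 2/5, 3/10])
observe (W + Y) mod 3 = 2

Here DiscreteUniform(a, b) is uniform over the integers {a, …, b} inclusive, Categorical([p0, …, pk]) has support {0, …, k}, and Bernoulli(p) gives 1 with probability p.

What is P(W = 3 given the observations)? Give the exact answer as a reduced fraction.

Enumerate traces; 36 have nonzero weight after conditioning:
  (W=0, Z=0, Y=2, X=0) weight 1/160
  (W=0, Z=0, Y=2, X=1) weight 1/320
  (W=0, Z=0, Y=2, X=2) weight 1/80
  (W=0, Z=0, Y=2, X=3) weight 3/320
  (W=0, Z=1, Y=2, X=0) weight 1/40
  (W=0, Z=1, Y=2, X=1) weight 1/80
  (W=0, Z=1, Y=2, X=2) weight 1/20
  (W=0, Z=1, Y=2, X=3) weight 3/80
  (W=1, Z=0, Y=1, X=0) weight 1/240
  (W=3, Z=0, Y=2, X=0) weight 1/384
  … 26 more
Group by W:
  weight(W=0) = 3/16
  weight(W=1) = 1/8
  weight(W=3) = 1/16
Total weight = 3/16 + 1/8 + 1/16 = 3/8
P(W=0 | obs) = 3/16 / 3/8 = 1/2
P(W=1 | obs) = 1/8 / 3/8 = 1/3
P(W=3 | obs) = 1/16 / 3/8 = 1/6

P(W = 3 | obs) = 1/6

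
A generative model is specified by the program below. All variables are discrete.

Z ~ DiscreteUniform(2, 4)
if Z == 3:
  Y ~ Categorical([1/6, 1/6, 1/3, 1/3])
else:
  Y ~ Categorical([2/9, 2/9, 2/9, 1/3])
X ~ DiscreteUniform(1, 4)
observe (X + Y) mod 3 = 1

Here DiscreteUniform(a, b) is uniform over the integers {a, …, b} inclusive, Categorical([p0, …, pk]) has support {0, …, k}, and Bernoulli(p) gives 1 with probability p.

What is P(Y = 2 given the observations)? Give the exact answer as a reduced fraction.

Enumerate traces; 18 have nonzero weight after conditioning:
  (Z=2, Y=0, X=1) weight 1/54
  (Z=2, Y=0, X=4) weight 1/54
  (Z=2, Y=1, X=3) weight 1/54
  (Z=2, Y=2, X=2) weight 1/54
  (Z=2, Y=3, X=1) weight 1/36
  (Z=2, Y=3, X=4) weight 1/36
  (Z=3, Y=0, X=1) weight 1/72
  (Z=3, Y=0, X=4) weight 1/72
  … 10 more
Group by Y:
  weight(Y=0) = 11/108
  weight(Y=1) = 11/216
  weight(Y=2) = 7/108
  weight(Y=3) = 1/6
Total weight = 11/108 + 11/216 + 7/108 + 1/6 = 83/216
P(Y=0 | obs) = 11/108 / 83/216 = 22/83
P(Y=1 | obs) = 11/216 / 83/216 = 11/83
P(Y=2 | obs) = 7/108 / 83/216 = 14/83
P(Y=3 | obs) = 1/6 / 83/216 = 36/83

P(Y = 2 | obs) = 14/83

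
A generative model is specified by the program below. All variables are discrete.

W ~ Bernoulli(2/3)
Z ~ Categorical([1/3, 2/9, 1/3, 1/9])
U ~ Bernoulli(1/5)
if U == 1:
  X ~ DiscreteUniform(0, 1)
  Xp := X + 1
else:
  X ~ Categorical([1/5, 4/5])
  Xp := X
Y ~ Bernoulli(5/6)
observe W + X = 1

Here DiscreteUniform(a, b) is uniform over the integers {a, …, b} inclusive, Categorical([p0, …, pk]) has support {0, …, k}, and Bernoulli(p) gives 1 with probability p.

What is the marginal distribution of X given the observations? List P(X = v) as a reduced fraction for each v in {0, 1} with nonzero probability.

Enumerate traces; 32 have nonzero weight after conditioning:
  (W=0, Z=0, U=0, X=1, Y=0) weight 8/675
  (W=0, Z=0, U=0, X=1, Y=1) weight 8/135
  (W=0, Z=0, U=1, X=1, Y=0) weight 1/540
  (W=0, Z=0, U=1, X=1, Y=1) weight 1/108
  (W=0, Z=1, U=0, X=1, Y=0) weight 16/2025
  (W=0, Z=1, U=0, X=1, Y=1) weight 16/405
  (W=0, Z=1, U=1, X=1, Y=0) weight 1/810
  (W=0, Z=1, U=1, X=1, Y=1) weight 1/162
  (W=1, Z=0, U=0, X=0, Y=0) weight 4/675
  … 23 more
Group by X:
  weight(X=0) = 13/75
  weight(X=1) = 37/150
Total weight = 13/75 + 37/150 = 21/50
P(X=0 | obs) = 13/75 / 21/50 = 26/63
P(X=1 | obs) = 37/150 / 21/50 = 37/63

P(X=0) = 26/63, P(X=1) = 37/63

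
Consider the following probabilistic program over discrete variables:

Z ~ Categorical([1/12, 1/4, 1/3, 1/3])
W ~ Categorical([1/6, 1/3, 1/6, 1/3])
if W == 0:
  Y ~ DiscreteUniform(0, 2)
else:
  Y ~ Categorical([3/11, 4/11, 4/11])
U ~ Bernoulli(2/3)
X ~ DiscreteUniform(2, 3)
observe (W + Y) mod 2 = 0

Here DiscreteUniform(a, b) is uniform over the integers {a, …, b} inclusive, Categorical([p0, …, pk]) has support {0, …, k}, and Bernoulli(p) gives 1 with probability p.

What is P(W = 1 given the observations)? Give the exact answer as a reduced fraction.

Enumerate traces; 96 have nonzero weight after conditioning:
  (Z=0, W=0, Y=0, U=0, X=2) weight 1/1296
  (Z=0, W=0, Y=0, U=0, X=3) weight 1/1296
  (Z=0, W=0, Y=0, U=1, X=2) weight 1/648
  (Z=0, W=0, Y=0, U=1, X=3) weight 1/648
  (Z=0, W=0, Y=2, U=0, X=2) weight 1/1296
  (Z=0, W=0, Y=2, U=0, X=3) weight 1/1296
  (Z=0, W=0, Y=2, U=1, X=2) weight 1/648
  (Z=0, W=0, Y=2, U=1, X=3) weight 1/648
  (Z=0, W=1, Y=1, U=0, X=2) weight 1/594
  (Z=0, W=2, Y=0, U=0, X=2) weight 1/1584
  … 86 more
Group by W:
  weight(W=0) = 1/9
  weight(W=1) = 4/33
  weight(W=2) = 7/66
  weight(W=3) = 4/33
Total weight = 1/9 + 4/33 + 7/66 + 4/33 = 91/198
P(W=0 | obs) = 1/9 / 91/198 = 22/91
P(W=1 | obs) = 4/33 / 91/198 = 24/91
P(W=2 | obs) = 7/66 / 91/198 = 3/13
P(W=3 | obs) = 4/33 / 91/198 = 24/91

P(W = 1 | obs) = 24/91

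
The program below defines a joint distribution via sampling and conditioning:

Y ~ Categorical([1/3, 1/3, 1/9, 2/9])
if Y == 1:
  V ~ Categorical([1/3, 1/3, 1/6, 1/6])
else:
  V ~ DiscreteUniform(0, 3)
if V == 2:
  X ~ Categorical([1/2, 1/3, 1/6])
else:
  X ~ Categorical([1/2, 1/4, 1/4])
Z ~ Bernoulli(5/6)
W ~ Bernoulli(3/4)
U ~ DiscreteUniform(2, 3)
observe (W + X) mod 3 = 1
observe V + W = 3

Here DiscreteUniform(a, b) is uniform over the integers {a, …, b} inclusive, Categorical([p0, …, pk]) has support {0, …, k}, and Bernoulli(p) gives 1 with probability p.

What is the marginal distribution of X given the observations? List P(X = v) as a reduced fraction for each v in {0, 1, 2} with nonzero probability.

P(X=0) = 6/7, P(X=1) = 1/7

Enumerate traces; 32 have nonzero weight after conditioning:
  (Y=0, V=2, X=0, Z=0, W=1, U=2) weight 1/384
  (Y=0, V=2, X=0, Z=0, W=1, U=3) weight 1/384
  (Y=0, V=2, X=0, Z=1, W=1, U=2) weight 5/384
  (Y=0, V=2, X=0, Z=1, W=1, U=3) weight 5/384
  (Y=0, V=3, X=1, Z=0, W=0, U=2) weight 1/2304
  (Y=0, V=3, X=1, Z=0, W=0, U=3) weight 1/2304
  (Y=0, V=3, X=1, Z=1, W=0, U=2) weight 5/2304
  (Y=0, V=3, X=1, Z=1, W=0, U=3) weight 5/2304
  … 24 more
Group by X:
  weight(X=0) = 1/12
  weight(X=1) = 1/72
Total weight = 1/12 + 1/72 = 7/72
P(X=0 | obs) = 1/12 / 7/72 = 6/7
P(X=1 | obs) = 1/72 / 7/72 = 1/7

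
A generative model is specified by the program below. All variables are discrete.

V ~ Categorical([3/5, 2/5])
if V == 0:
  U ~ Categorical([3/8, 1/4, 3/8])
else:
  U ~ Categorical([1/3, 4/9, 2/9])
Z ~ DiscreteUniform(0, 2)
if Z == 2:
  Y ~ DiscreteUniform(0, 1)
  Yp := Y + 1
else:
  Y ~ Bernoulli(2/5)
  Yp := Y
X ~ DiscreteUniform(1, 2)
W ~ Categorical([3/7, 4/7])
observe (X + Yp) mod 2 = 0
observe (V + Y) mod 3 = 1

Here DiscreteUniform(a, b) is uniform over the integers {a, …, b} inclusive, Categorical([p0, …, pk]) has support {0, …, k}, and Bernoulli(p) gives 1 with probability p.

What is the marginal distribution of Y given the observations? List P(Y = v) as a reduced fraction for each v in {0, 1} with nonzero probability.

P(Y=0) = 34/73, P(Y=1) = 39/73

Enumerate traces; 36 have nonzero weight after conditioning:
  (V=0, U=0, Z=0, Y=1, X=1, W=0) weight 9/1400
  (V=0, U=0, Z=0, Y=1, X=1, W=1) weight 3/350
  (V=0, U=0, Z=1, Y=1, X=1, W=0) weight 9/1400
  (V=0, U=0, Z=1, Y=1, X=1, W=1) weight 3/350
  (V=0, U=0, Z=2, Y=1, X=2, W=0) weight 9/1120
  (V=0, U=0, Z=2, Y=1, X=2, W=1) weight 3/280
  (V=0, U=1, Z=0, Y=1, X=1, W=0) weight 3/700
  (V=0, U=1, Z=0, Y=1, X=1, W=1) weight 1/175
  (V=1, U=0, Z=0, Y=0, X=2, W=0) weight 1/175
  … 27 more
Group by Y:
  weight(Y=0) = 17/150
  weight(Y=1) = 13/100
Total weight = 17/150 + 13/100 = 73/300
P(Y=0 | obs) = 17/150 / 73/300 = 34/73
P(Y=1 | obs) = 13/100 / 73/300 = 39/73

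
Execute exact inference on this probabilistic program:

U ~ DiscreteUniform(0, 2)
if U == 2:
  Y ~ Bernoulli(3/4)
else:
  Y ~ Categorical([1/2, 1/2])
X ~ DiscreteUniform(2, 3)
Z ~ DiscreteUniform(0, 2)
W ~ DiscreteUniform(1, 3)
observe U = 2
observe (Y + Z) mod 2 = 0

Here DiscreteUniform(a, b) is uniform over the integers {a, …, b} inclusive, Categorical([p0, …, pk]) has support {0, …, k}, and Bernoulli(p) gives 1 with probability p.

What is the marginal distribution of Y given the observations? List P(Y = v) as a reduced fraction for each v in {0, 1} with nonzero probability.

P(Y=0) = 2/5, P(Y=1) = 3/5

Enumerate traces; 18 have nonzero weight after conditioning:
  (U=2, Y=0, X=2, Z=0, W=1) weight 1/216
  (U=2, Y=0, X=2, Z=0, W=2) weight 1/216
  (U=2, Y=0, X=2, Z=0, W=3) weight 1/216
  (U=2, Y=0, X=2, Z=2, W=1) weight 1/216
  (U=2, Y=0, X=2, Z=2, W=2) weight 1/216
  (U=2, Y=0, X=2, Z=2, W=3) weight 1/216
  (U=2, Y=0, X=3, Z=0, W=1) weight 1/216
  (U=2, Y=0, X=3, Z=0, W=2) weight 1/216
  (U=2, Y=1, X=2, Z=1, W=1) weight 1/72
  … 9 more
Group by Y:
  weight(Y=0) = 1/18
  weight(Y=1) = 1/12
Total weight = 1/18 + 1/12 = 5/36
P(Y=0 | obs) = 1/18 / 5/36 = 2/5
P(Y=1 | obs) = 1/12 / 5/36 = 3/5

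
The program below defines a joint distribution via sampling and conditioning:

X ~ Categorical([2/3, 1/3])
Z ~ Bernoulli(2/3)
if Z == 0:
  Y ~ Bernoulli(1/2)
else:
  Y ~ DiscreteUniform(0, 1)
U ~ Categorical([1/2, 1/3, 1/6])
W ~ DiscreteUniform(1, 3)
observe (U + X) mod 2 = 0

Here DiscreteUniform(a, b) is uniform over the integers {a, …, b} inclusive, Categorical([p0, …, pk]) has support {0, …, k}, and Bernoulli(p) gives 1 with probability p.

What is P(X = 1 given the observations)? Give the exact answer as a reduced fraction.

Enumerate traces; 36 have nonzero weight after conditioning:
  (X=0, Z=0, Y=0, U=0, W=1) weight 1/54
  (X=0, Z=0, Y=0, U=0, W=2) weight 1/54
  (X=0, Z=0, Y=0, U=0, W=3) weight 1/54
  (X=0, Z=0, Y=0, U=2, W=1) weight 1/162
  (X=0, Z=0, Y=0, U=2, W=2) weight 1/162
  (X=0, Z=0, Y=0, U=2, W=3) weight 1/162
  (X=0, Z=0, Y=1, U=0, W=1) weight 1/54
  (X=0, Z=0, Y=1, U=0, W=2) weight 1/54
  (X=1, Z=0, Y=0, U=1, W=1) weight 1/162
  … 27 more
Group by X:
  weight(X=0) = 4/9
  weight(X=1) = 1/9
Total weight = 4/9 + 1/9 = 5/9
P(X=0 | obs) = 4/9 / 5/9 = 4/5
P(X=1 | obs) = 1/9 / 5/9 = 1/5

P(X = 1 | obs) = 1/5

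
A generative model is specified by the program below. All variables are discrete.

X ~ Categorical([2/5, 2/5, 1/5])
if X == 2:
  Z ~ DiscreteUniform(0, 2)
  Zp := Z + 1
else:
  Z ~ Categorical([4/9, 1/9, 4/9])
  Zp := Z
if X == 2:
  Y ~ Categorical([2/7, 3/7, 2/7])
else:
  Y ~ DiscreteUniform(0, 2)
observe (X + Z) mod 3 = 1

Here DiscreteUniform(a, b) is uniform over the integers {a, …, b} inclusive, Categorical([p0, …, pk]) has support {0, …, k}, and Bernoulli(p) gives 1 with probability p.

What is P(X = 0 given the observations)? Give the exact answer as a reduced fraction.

P(X = 0 | obs) = 2/13

Enumerate traces; 9 have nonzero weight after conditioning:
  (X=0, Z=1, Y=0) weight 2/135
  (X=0, Z=1, Y=1) weight 2/135
  (X=0, Z=1, Y=2) weight 2/135
  (X=1, Z=0, Y=0) weight 8/135
  (X=1, Z=0, Y=1) weight 8/135
  (X=1, Z=0, Y=2) weight 8/135
  (X=2, Z=2, Y=0) weight 2/105
  (X=2, Z=2, Y=1) weight 1/35
  … 1 more
Group by X:
  weight(X=0) = 2/45
  weight(X=1) = 8/45
  weight(X=2) = 1/15
Total weight = 2/45 + 8/45 + 1/15 = 13/45
P(X=0 | obs) = 2/45 / 13/45 = 2/13
P(X=1 | obs) = 8/45 / 13/45 = 8/13
P(X=2 | obs) = 1/15 / 13/45 = 3/13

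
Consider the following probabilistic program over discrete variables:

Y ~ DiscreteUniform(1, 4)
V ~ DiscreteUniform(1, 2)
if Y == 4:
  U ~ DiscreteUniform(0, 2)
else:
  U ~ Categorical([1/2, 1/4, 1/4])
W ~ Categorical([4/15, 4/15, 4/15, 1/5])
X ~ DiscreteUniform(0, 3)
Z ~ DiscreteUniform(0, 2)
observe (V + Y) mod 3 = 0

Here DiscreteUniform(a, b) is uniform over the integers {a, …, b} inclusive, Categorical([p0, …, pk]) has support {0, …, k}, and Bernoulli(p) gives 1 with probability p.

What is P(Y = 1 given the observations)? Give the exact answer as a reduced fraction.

P(Y = 1 | obs) = 1/3

Enumerate traces; 432 have nonzero weight after conditioning:
  (Y=1, V=2, U=0, W=0, X=0, Z=0) weight 1/720
  (Y=1, V=2, U=0, W=0, X=0, Z=1) weight 1/720
  (Y=1, V=2, U=0, W=0, X=0, Z=2) weight 1/720
  (Y=1, V=2, U=0, W=0, X=1, Z=0) weight 1/720
  (Y=1, V=2, U=0, W=0, X=1, Z=1) weight 1/720
  (Y=1, V=2, U=0, W=0, X=1, Z=2) weight 1/720
  (Y=1, V=2, U=0, W=0, X=2, Z=0) weight 1/720
  (Y=1, V=2, U=0, W=0, X=2, Z=1) weight 1/720
  (Y=2, V=1, U=0, W=0, X=0, Z=0) weight 1/720
  (Y=4, V=2, U=0, W=0, X=0, Z=0) weight 1/1080
  … 422 more
Group by Y:
  weight(Y=1) = 1/8
  weight(Y=2) = 1/8
  weight(Y=4) = 1/8
Total weight = 1/8 + 1/8 + 1/8 = 3/8
P(Y=1 | obs) = 1/8 / 3/8 = 1/3
P(Y=2 | obs) = 1/8 / 3/8 = 1/3
P(Y=4 | obs) = 1/8 / 3/8 = 1/3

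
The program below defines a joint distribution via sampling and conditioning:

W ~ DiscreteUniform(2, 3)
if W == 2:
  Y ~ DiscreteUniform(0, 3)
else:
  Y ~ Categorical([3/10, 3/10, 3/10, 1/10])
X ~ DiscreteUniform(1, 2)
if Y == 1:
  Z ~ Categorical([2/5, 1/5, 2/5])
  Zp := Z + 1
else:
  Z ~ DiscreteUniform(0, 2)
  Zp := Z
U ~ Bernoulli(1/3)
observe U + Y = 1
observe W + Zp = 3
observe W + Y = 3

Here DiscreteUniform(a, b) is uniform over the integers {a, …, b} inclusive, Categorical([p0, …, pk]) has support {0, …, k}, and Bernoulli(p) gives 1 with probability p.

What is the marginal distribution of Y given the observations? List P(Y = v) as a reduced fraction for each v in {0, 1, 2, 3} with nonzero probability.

P(Y=0) = 1/3, P(Y=1) = 2/3

Enumerate traces; 4 have nonzero weight after conditioning:
  (W=2, Y=1, X=1, Z=0, U=0) weight 1/60
  (W=2, Y=1, X=2, Z=0, U=0) weight 1/60
  (W=3, Y=0, X=1, Z=0, U=1) weight 1/120
  (W=3, Y=0, X=2, Z=0, U=1) weight 1/120
Group by Y:
  weight(Y=0) = 1/60
  weight(Y=1) = 1/30
Total weight = 1/60 + 1/30 = 1/20
P(Y=0 | obs) = 1/60 / 1/20 = 1/3
P(Y=1 | obs) = 1/30 / 1/20 = 2/3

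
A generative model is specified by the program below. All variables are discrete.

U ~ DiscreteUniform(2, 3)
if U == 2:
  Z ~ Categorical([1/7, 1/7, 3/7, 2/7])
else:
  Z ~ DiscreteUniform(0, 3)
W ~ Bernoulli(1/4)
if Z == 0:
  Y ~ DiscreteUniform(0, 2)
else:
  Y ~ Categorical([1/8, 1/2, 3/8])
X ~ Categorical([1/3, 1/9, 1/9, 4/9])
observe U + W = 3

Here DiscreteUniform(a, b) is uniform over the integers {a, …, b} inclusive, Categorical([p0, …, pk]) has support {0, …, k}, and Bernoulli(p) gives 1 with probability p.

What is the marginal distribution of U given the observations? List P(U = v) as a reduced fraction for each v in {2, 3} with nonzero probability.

Enumerate traces; 96 have nonzero weight after conditioning:
  (U=2, Z=0, W=1, Y=0, X=0) weight 1/504
  (U=2, Z=0, W=1, Y=0, X=1) weight 1/1512
  (U=2, Z=0, W=1, Y=0, X=2) weight 1/1512
  (U=2, Z=0, W=1, Y=0, X=3) weight 1/378
  (U=2, Z=0, W=1, Y=1, X=0) weight 1/504
  (U=2, Z=0, W=1, Y=1, X=1) weight 1/1512
  (U=2, Z=0, W=1, Y=1, X=2) weight 1/1512
  (U=2, Z=0, W=1, Y=1, X=3) weight 1/378
  (U=3, Z=0, W=0, Y=0, X=0) weight 1/96
  … 87 more
Group by U:
  weight(U=2) = 1/8
  weight(U=3) = 3/8
Total weight = 1/8 + 3/8 = 1/2
P(U=2 | obs) = 1/8 / 1/2 = 1/4
P(U=3 | obs) = 3/8 / 1/2 = 3/4

P(U=2) = 1/4, P(U=3) = 3/4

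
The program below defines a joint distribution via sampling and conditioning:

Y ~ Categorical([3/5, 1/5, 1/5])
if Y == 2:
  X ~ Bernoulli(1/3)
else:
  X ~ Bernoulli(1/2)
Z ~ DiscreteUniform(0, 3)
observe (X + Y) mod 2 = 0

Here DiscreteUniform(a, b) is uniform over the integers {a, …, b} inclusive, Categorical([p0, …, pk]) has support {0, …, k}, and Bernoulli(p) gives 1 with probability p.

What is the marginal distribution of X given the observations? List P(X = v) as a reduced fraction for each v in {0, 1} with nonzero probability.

Enumerate traces; 12 have nonzero weight after conditioning:
  (Y=0, X=0, Z=0) weight 3/40
  (Y=0, X=0, Z=1) weight 3/40
  (Y=0, X=0, Z=2) weight 3/40
  (Y=0, X=0, Z=3) weight 3/40
  (Y=1, X=1, Z=0) weight 1/40
  (Y=1, X=1, Z=1) weight 1/40
  (Y=1, X=1, Z=2) weight 1/40
  (Y=1, X=1, Z=3) weight 1/40
  … 4 more
Group by X:
  weight(X=0) = 13/30
  weight(X=1) = 1/10
Total weight = 13/30 + 1/10 = 8/15
P(X=0 | obs) = 13/30 / 8/15 = 13/16
P(X=1 | obs) = 1/10 / 8/15 = 3/16

P(X=0) = 13/16, P(X=1) = 3/16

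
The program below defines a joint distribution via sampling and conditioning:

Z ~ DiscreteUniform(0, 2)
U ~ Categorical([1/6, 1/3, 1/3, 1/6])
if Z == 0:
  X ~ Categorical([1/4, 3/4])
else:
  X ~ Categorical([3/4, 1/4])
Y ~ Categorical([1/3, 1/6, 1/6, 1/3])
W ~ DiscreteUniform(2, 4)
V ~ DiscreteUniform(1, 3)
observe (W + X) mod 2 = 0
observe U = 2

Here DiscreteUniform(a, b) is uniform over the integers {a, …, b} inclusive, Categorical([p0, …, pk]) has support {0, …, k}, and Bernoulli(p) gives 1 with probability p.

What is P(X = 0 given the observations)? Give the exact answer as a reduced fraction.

P(X = 0 | obs) = 14/19

Enumerate traces; 108 have nonzero weight after conditioning:
  (Z=0, U=2, X=0, Y=0, W=2, V=1) weight 1/972
  (Z=0, U=2, X=0, Y=0, W=2, V=2) weight 1/972
  (Z=0, U=2, X=0, Y=0, W=2, V=3) weight 1/972
  (Z=0, U=2, X=0, Y=0, W=4, V=1) weight 1/972
  (Z=0, U=2, X=0, Y=0, W=4, V=2) weight 1/972
  (Z=0, U=2, X=0, Y=0, W=4, V=3) weight 1/972
  (Z=0, U=2, X=0, Y=1, W=2, V=1) weight 1/1944
  (Z=0, U=2, X=0, Y=1, W=2, V=2) weight 1/1944
  (Z=0, U=2, X=1, Y=0, W=3, V=1) weight 1/324
  … 99 more
Group by X:
  weight(X=0) = 7/54
  weight(X=1) = 5/108
Total weight = 7/54 + 5/108 = 19/108
P(X=0 | obs) = 7/54 / 19/108 = 14/19
P(X=1 | obs) = 5/108 / 19/108 = 5/19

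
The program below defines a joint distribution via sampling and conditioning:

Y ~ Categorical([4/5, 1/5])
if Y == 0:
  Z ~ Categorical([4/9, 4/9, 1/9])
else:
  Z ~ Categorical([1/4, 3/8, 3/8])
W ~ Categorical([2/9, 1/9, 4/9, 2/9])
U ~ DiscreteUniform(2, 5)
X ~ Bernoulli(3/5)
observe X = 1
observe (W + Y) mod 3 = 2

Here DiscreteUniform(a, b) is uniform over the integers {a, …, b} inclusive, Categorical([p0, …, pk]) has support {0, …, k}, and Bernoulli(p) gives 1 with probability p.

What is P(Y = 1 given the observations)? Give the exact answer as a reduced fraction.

Enumerate traces; 24 have nonzero weight after conditioning:
  (Y=0, Z=0, W=2, U=2, X=1) weight 16/675
  (Y=0, Z=0, W=2, U=3, X=1) weight 16/675
  (Y=0, Z=0, W=2, U=4, X=1) weight 16/675
  (Y=0, Z=0, W=2, U=5, X=1) weight 16/675
  (Y=0, Z=1, W=2, U=2, X=1) weight 16/675
  (Y=0, Z=1, W=2, U=3, X=1) weight 16/675
  (Y=0, Z=1, W=2, U=4, X=1) weight 16/675
  (Y=0, Z=1, W=2, U=5, X=1) weight 16/675
  (Y=1, Z=0, W=1, U=2, X=1) weight 1/1200
  … 15 more
Group by Y:
  weight(Y=0) = 16/75
  weight(Y=1) = 1/75
Total weight = 16/75 + 1/75 = 17/75
P(Y=0 | obs) = 16/75 / 17/75 = 16/17
P(Y=1 | obs) = 1/75 / 17/75 = 1/17

P(Y = 1 | obs) = 1/17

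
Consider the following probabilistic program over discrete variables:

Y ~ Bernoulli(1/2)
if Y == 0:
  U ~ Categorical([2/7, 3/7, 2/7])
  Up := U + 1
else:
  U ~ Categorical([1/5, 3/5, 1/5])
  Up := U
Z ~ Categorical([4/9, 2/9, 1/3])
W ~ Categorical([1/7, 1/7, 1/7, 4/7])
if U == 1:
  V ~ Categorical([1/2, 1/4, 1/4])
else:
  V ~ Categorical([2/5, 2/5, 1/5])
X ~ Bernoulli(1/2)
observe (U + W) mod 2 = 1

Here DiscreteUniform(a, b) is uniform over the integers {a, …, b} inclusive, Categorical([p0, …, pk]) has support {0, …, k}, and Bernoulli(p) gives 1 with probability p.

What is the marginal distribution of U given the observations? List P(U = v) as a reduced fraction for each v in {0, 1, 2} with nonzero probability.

P(U=0) = 85/242, P(U=1) = 36/121, P(U=2) = 85/242

Enumerate traces; 216 have nonzero weight after conditioning:
  (Y=0, U=0, Z=0, W=1, V=0, X=0) weight 4/2205
  (Y=0, U=0, Z=0, W=1, V=0, X=1) weight 4/2205
  (Y=0, U=0, Z=0, W=1, V=1, X=0) weight 4/2205
  (Y=0, U=0, Z=0, W=1, V=1, X=1) weight 4/2205
  (Y=0, U=0, Z=0, W=1, V=2, X=0) weight 2/2205
  (Y=0, U=0, Z=0, W=1, V=2, X=1) weight 2/2205
  (Y=0, U=0, Z=0, W=3, V=0, X=0) weight 16/2205
  (Y=0, U=0, Z=0, W=3, V=0, X=1) weight 16/2205
  (Y=0, U=1, Z=0, W=0, V=0, X=0) weight 1/294
  (Y=0, U=2, Z=0, W=1, V=0, X=0) weight 4/2205
  … 206 more
Group by U:
  weight(U=0) = 17/98
  weight(U=1) = 36/245
  weight(U=2) = 17/98
Total weight = 17/98 + 36/245 + 17/98 = 121/245
P(U=0 | obs) = 17/98 / 121/245 = 85/242
P(U=1 | obs) = 36/245 / 121/245 = 36/121
P(U=2 | obs) = 17/98 / 121/245 = 85/242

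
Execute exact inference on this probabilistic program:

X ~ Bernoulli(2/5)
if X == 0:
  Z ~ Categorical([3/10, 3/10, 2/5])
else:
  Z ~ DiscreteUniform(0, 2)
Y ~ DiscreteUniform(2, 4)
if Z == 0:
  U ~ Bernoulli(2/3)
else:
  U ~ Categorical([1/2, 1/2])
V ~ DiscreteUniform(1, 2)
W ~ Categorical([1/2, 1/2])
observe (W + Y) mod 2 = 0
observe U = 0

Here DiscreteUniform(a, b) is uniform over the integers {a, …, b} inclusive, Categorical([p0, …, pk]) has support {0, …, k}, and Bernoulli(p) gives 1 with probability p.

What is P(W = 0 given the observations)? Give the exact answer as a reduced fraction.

Enumerate traces; 36 have nonzero weight after conditioning:
  (X=0, Z=0, Y=2, U=0, V=1, W=0) weight 1/200
  (X=0, Z=0, Y=2, U=0, V=2, W=0) weight 1/200
  (X=0, Z=0, Y=3, U=0, V=1, W=1) weight 1/200
  (X=0, Z=0, Y=3, U=0, V=2, W=1) weight 1/200
  (X=0, Z=0, Y=4, U=0, V=1, W=0) weight 1/200
  (X=0, Z=0, Y=4, U=0, V=2, W=0) weight 1/200
  (X=0, Z=1, Y=2, U=0, V=1, W=0) weight 3/400
  (X=0, Z=1, Y=2, U=0, V=2, W=0) weight 3/400
  … 28 more
Group by W:
  weight(W=0) = 403/2700
  weight(W=1) = 403/5400
Total weight = 403/2700 + 403/5400 = 403/1800
P(W=0 | obs) = 403/2700 / 403/1800 = 2/3
P(W=1 | obs) = 403/5400 / 403/1800 = 1/3

P(W = 0 | obs) = 2/3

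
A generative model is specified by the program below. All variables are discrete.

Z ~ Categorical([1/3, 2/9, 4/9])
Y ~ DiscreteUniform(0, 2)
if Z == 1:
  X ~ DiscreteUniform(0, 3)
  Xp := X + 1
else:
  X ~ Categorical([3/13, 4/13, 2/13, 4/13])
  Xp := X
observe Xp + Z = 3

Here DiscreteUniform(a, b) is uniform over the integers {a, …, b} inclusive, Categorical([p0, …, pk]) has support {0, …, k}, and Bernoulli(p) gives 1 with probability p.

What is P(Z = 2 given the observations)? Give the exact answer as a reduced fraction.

Enumerate traces; 9 have nonzero weight after conditioning:
  (Z=0, Y=0, X=3) weight 4/117
  (Z=0, Y=1, X=3) weight 4/117
  (Z=0, Y=2, X=3) weight 4/117
  (Z=1, Y=0, X=1) weight 1/54
  (Z=1, Y=1, X=1) weight 1/54
  (Z=1, Y=2, X=1) weight 1/54
  (Z=2, Y=0, X=1) weight 16/351
  (Z=2, Y=1, X=1) weight 16/351
  … 1 more
Group by Z:
  weight(Z=0) = 4/39
  weight(Z=1) = 1/18
  weight(Z=2) = 16/117
Total weight = 4/39 + 1/18 + 16/117 = 23/78
P(Z=0 | obs) = 4/39 / 23/78 = 8/23
P(Z=1 | obs) = 1/18 / 23/78 = 13/69
P(Z=2 | obs) = 16/117 / 23/78 = 32/69

P(Z = 2 | obs) = 32/69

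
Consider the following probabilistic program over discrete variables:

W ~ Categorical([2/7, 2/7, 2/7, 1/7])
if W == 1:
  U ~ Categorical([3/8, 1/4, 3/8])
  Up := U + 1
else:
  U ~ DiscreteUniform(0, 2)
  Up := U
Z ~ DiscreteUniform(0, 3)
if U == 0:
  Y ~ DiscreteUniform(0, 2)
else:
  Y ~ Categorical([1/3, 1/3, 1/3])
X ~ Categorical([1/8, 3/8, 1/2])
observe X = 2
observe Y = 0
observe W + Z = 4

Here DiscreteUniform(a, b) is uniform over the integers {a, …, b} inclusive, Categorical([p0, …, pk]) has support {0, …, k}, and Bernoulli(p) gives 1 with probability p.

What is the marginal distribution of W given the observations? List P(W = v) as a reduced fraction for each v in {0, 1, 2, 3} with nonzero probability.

Enumerate traces; 9 have nonzero weight after conditioning:
  (W=1, U=0, Z=3, Y=0, X=2) weight 1/224
  (W=1, U=1, Z=3, Y=0, X=2) weight 1/336
  (W=1, U=2, Z=3, Y=0, X=2) weight 1/224
  (W=2, U=0, Z=2, Y=0, X=2) weight 1/252
  (W=2, U=1, Z=2, Y=0, X=2) weight 1/252
  (W=2, U=2, Z=2, Y=0, X=2) weight 1/252
  (W=3, U=0, Z=1, Y=0, X=2) weight 1/504
  (W=3, U=1, Z=1, Y=0, X=2) weight 1/504
  … 1 more
Group by W:
  weight(W=1) = 1/84
  weight(W=2) = 1/84
  weight(W=3) = 1/168
Total weight = 1/84 + 1/84 + 1/168 = 5/168
P(W=1 | obs) = 1/84 / 5/168 = 2/5
P(W=2 | obs) = 1/84 / 5/168 = 2/5
P(W=3 | obs) = 1/168 / 5/168 = 1/5

P(W=1) = 2/5, P(W=2) = 2/5, P(W=3) = 1/5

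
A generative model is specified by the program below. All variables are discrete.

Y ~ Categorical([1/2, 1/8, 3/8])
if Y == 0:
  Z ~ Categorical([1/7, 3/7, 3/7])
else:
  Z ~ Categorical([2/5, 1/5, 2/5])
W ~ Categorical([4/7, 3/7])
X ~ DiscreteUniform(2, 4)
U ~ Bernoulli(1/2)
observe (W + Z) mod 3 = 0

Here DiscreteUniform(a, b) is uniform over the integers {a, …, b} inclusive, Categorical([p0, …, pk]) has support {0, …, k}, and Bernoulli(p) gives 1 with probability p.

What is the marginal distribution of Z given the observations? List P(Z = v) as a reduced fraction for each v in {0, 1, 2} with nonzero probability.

P(Z=0) = 76/163, P(Z=2) = 87/163

Enumerate traces; 36 have nonzero weight after conditioning:
  (Y=0, Z=0, W=0, X=2, U=0) weight 1/147
  (Y=0, Z=0, W=0, X=2, U=1) weight 1/147
  (Y=0, Z=0, W=0, X=3, U=0) weight 1/147
  (Y=0, Z=0, W=0, X=3, U=1) weight 1/147
  (Y=0, Z=0, W=0, X=4, U=0) weight 1/147
  (Y=0, Z=0, W=0, X=4, U=1) weight 1/147
  (Y=0, Z=2, W=1, X=2, U=0) weight 3/196
  (Y=0, Z=2, W=1, X=2, U=1) weight 3/196
  … 28 more
Group by Z:
  weight(Z=0) = 38/245
  weight(Z=2) = 87/490
Total weight = 38/245 + 87/490 = 163/490
P(Z=0 | obs) = 38/245 / 163/490 = 76/163
P(Z=2 | obs) = 87/490 / 163/490 = 87/163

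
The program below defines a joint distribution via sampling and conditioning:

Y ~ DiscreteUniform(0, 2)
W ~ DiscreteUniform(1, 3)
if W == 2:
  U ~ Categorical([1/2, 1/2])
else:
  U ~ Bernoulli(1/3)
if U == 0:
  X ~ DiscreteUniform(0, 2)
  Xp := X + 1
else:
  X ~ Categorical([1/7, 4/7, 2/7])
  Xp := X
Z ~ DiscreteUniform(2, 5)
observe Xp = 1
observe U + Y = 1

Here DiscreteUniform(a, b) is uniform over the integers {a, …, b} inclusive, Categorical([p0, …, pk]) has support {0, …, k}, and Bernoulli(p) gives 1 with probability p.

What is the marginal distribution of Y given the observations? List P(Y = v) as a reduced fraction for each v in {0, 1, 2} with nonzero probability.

P(Y=0) = 12/23, P(Y=1) = 11/23

Enumerate traces; 24 have nonzero weight after conditioning:
  (Y=0, W=1, U=1, X=1, Z=2) weight 1/189
  (Y=0, W=1, U=1, X=1, Z=3) weight 1/189
  (Y=0, W=1, U=1, X=1, Z=4) weight 1/189
  (Y=0, W=1, U=1, X=1, Z=5) weight 1/189
  (Y=0, W=2, U=1, X=1, Z=2) weight 1/126
  (Y=0, W=2, U=1, X=1, Z=3) weight 1/126
  (Y=0, W=2, U=1, X=1, Z=4) weight 1/126
  (Y=0, W=2, U=1, X=1, Z=5) weight 1/126
  (Y=1, W=1, U=0, X=0, Z=2) weight 1/162
  … 15 more
Group by Y:
  weight(Y=0) = 2/27
  weight(Y=1) = 11/162
Total weight = 2/27 + 11/162 = 23/162
P(Y=0 | obs) = 2/27 / 23/162 = 12/23
P(Y=1 | obs) = 11/162 / 23/162 = 11/23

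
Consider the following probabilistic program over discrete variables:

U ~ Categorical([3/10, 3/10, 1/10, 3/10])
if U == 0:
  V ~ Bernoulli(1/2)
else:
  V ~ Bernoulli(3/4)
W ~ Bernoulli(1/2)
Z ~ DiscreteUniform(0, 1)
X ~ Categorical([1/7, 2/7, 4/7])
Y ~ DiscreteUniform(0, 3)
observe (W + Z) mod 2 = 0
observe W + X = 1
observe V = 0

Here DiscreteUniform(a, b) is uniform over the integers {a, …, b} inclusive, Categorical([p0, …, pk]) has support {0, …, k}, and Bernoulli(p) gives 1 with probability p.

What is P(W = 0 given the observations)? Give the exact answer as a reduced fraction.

Enumerate traces; 32 have nonzero weight after conditioning:
  (U=0, V=0, W=0, Z=0, X=1, Y=0) weight 3/1120
  (U=0, V=0, W=0, Z=0, X=1, Y=1) weight 3/1120
  (U=0, V=0, W=0, Z=0, X=1, Y=2) weight 3/1120
  (U=0, V=0, W=0, Z=0, X=1, Y=3) weight 3/1120
  (U=0, V=0, W=1, Z=1, X=0, Y=0) weight 3/2240
  (U=0, V=0, W=1, Z=1, X=0, Y=1) weight 3/2240
  (U=0, V=0, W=1, Z=1, X=0, Y=2) weight 3/2240
  (U=0, V=0, W=1, Z=1, X=0, Y=3) weight 3/2240
  … 24 more
Group by W:
  weight(W=0) = 13/560
  weight(W=1) = 13/1120
Total weight = 13/560 + 13/1120 = 39/1120
P(W=0 | obs) = 13/560 / 39/1120 = 2/3
P(W=1 | obs) = 13/1120 / 39/1120 = 1/3

P(W = 0 | obs) = 2/3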